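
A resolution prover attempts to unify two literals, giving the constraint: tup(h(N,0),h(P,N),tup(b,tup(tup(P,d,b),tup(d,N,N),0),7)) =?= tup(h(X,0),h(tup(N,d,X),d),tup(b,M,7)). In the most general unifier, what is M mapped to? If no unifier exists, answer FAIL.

tup(tup(tup(d,d,d),d,b),tup(d,d,d),0)

Decompose tup/3: h(N,0) =?= h(X,0),  h(P,N) =?= h(tup(N,d,X),d),  tup(b,tup(tup(P,d,b),tup(d,N,N),0),7) =?= tup(b,M,7).
Decompose h/2: N =?= X,  0 =?= 0.
Bind N := X; substituting into the 2 remaining equations that mention N gives: h(P,X) =?= h(tup(X,d,X),d),  tup(b,tup(tup(P,d,b),tup(d,X,X),0),7) =?= tup(b,M,7).
Delete trivial equation 0 =?= 0.
Decompose h/2: P =?= tup(X,d,X),  X =?= d.
Bind P := tup(X,d,X); substituting into the one remaining equation that mentions P gives: tup(b,tup(tup(tup(X,d,X),d,b),tup(d,X,X),0),7) =?= tup(b,M,7).
Bind X := d; substituting into the remaining equation gives: tup(b,tup(tup(tup(d,d,d),d,b),tup(d,d,d),0),7) =?= tup(b,M,7). Substituting into the earlier bindings gives N := d, P := tup(d,d,d).
Decompose tup/3: b =?= b,  tup(tup(tup(d,d,d),d,b),tup(d,d,d),0) =?= M,  7 =?= 7.
Delete trivial equation b =?= b.
Bind M := tup(tup(tup(d,d,d),d,b),tup(d,d,d),0); no other remaining equation mentions M.
Delete trivial equation 7 =?= 7.
MGU = { N := d, P := tup(d,d,d), X := d, M := tup(tup(tup(d,d,d),d,b),tup(d,d,d),0) }, so M := tup(tup(tup(d,d,d),d,b),tup(d,d,d),0).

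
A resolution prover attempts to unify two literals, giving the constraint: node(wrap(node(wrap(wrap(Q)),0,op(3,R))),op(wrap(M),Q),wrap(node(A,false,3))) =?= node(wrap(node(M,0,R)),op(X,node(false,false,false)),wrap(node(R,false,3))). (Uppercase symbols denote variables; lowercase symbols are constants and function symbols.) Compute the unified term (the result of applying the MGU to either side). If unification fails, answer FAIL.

FAIL

Decompose node/3: wrap(node(wrap(wrap(Q)),0,op(3,R))) =?= wrap(node(M,0,R)),  op(wrap(M),Q) =?= op(X,node(false,false,false)),  wrap(node(A,false,3)) =?= wrap(node(R,false,3)).
Decompose wrap/1: node(wrap(wrap(Q)),0,op(3,R)) =?= node(M,0,R).
Decompose node/3: wrap(wrap(Q)) =?= M,  0 =?= 0,  op(3,R) =?= R.
Bind M := wrap(wrap(Q)); substituting into the one remaining equation that mentions M gives: op(wrap(wrap(wrap(Q))),Q) =?= op(X,node(false,false,false)).
Delete trivial equation 0 =?= 0.
Occurs check fails: R occurs in op(3,R); the equation R =?= op(3,R) has no finite solution.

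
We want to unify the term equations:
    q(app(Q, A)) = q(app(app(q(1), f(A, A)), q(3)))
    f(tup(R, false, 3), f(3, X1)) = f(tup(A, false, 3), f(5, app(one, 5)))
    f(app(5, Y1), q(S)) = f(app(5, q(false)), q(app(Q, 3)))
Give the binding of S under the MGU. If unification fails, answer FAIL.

Decompose q/1: app(Q, A) = app(app(q(1), f(A, A)), q(3)).
Decompose app/2: Q = app(q(1), f(A, A)),  A = q(3).
Bind Q := app(q(1), f(A, A)); substituting into the one remaining equation that mentions Q gives: f(app(5, Y1), q(S)) = f(app(5, q(false)), q(app(app(q(1), f(A, A)), 3))).
Bind A := q(3); substituting into the remaining equations gives: f(tup(R, false, 3), f(3, X1)) = f(tup(q(3), false, 3), f(5, app(one, 5))),  f(app(5, Y1), q(S)) = f(app(5, q(false)), q(app(app(q(1), f(q(3), q(3))), 3))). Substituting into the earlier binding gives Q := app(q(1), f(q(3), q(3))).
Decompose f/2: tup(R, false, 3) = tup(q(3), false, 3),  f(3, X1) = f(5, app(one, 5)).
Decompose tup/3: R = q(3),  false = false,  3 = 3.
Bind R := q(3); no other remaining equation mentions R.
Delete trivial equation false = false.
Delete trivial equation 3 = 3.
Decompose f/2: 3 = 5,  X1 = app(one, 5).
Clash: constants 3 and 5 differ; no unifier exists.

FAIL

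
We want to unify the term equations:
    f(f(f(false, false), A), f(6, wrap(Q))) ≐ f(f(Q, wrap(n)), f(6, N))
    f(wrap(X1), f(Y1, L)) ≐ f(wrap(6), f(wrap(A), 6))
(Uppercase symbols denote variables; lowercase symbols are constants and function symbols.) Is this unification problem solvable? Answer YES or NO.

YES

Decompose f/2: f(f(false, false), A) ≐ f(Q, wrap(n)),  f(6, wrap(Q)) ≐ f(6, N).
Decompose f/2: f(false, false) ≐ Q,  A ≐ wrap(n).
Bind Q := f(false, false); substituting into the one remaining equation that mentions Q gives: f(6, wrap(f(false, false))) ≐ f(6, N).
Bind A := wrap(n); substituting into the one remaining equation that mentions A gives: f(wrap(X1), f(Y1, L)) ≐ f(wrap(6), f(wrap(wrap(n)), 6)).
Decompose f/2: 6 ≐ 6,  wrap(f(false, false)) ≐ N.
Delete trivial equation 6 ≐ 6.
Bind N := wrap(f(false, false)); no other remaining equation mentions N.
Decompose f/2: wrap(X1) ≐ wrap(6),  f(Y1, L) ≐ f(wrap(wrap(n)), 6).
Decompose wrap/1: X1 ≐ 6.
Bind X1 := 6; no other remaining equation mentions X1.
Decompose f/2: Y1 ≐ wrap(wrap(n)),  L ≐ 6.
Bind Y1 := wrap(wrap(n)); no other remaining equation mentions Y1.
Bind L := 6.
No equations remain and no clash or occurs-check failure arose, so a unifier exists.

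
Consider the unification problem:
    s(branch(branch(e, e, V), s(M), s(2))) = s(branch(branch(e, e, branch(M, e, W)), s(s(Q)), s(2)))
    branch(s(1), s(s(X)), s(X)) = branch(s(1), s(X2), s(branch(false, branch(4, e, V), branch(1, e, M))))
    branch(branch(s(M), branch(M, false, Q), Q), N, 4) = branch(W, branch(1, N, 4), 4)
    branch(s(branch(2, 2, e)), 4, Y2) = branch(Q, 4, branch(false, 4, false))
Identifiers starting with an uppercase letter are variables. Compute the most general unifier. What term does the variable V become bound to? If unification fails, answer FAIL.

FAIL

Decompose s/1: branch(branch(e, e, V), s(M), s(2)) = branch(branch(e, e, branch(M, e, W)), s(s(Q)), s(2)).
Decompose branch/3: branch(e, e, V) = branch(e, e, branch(M, e, W)),  s(M) = s(s(Q)),  s(2) = s(2).
Decompose branch/3: e = e,  e = e,  V = branch(M, e, W).
Delete trivial equation e = e.
Delete trivial equation e = e.
Bind V := branch(M, e, W); substituting into the one remaining equation that mentions V gives: branch(s(1), s(s(X)), s(X)) = branch(s(1), s(X2), s(branch(false, branch(4, e, branch(M, e, W)), branch(1, e, M)))).
Decompose s/1: M = s(Q).
Bind M := s(Q); substituting into the 2 remaining equations that mention M gives: branch(s(1), s(s(X)), s(X)) = branch(s(1), s(X2), s(branch(false, branch(4, e, branch(s(Q), e, W)), branch(1, e, s(Q))))),  branch(branch(s(s(Q)), branch(s(Q), false, Q), Q), N, 4) = branch(W, branch(1, N, 4), 4). Substituting into the earlier binding gives V := branch(s(Q), e, W).
Delete trivial equation s(2) = s(2).
Decompose branch/3: s(1) = s(1),  s(s(X)) = s(X2),  s(X) = s(branch(false, branch(4, e, branch(s(Q), e, W)), branch(1, e, s(Q)))).
Delete trivial equation s(1) = s(1).
Decompose s/1: s(X) = X2.
Bind X2 := s(X); no other remaining equation mentions X2.
Decompose s/1: X = branch(false, branch(4, e, branch(s(Q), e, W)), branch(1, e, s(Q))).
Bind X := branch(false, branch(4, e, branch(s(Q), e, W)), branch(1, e, s(Q))); no other remaining equation mentions X. Substituting into the earlier binding gives X2 := s(branch(false, branch(4, e, branch(s(Q), e, W)), branch(1, e, s(Q)))).
Decompose branch/3: branch(s(s(Q)), branch(s(Q), false, Q), Q) = W,  N = branch(1, N, 4),  4 = 4.
Bind W := branch(s(s(Q)), branch(s(Q), false, Q), Q); no other remaining equation mentions W. Substituting into the earlier bindings gives V := branch(s(Q), e, branch(s(s(Q)), branch(s(Q), false, Q), Q)), X2 := s(branch(false, branch(4, e, branch(s(Q), e, branch(s(s(Q)), branch(s(Q), false, Q), Q))), branch(1, e, s(Q)))), X := branch(false, branch(4, e, branch(s(Q), e, branch(s(s(Q)), branch(s(Q), false, Q), Q))), branch(1, e, s(Q))).
Occurs check fails: N occurs in branch(1, N, 4); the equation N = branch(1, N, 4) has no finite solution.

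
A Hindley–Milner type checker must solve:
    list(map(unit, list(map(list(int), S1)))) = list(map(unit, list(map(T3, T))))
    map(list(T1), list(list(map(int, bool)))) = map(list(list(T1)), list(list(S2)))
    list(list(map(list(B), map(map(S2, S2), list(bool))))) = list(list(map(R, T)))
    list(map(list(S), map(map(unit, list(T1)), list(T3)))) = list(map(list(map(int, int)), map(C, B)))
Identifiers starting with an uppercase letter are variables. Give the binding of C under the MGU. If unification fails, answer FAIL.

FAIL

Decompose list/1: map(unit, list(map(list(int), S1))) = map(unit, list(map(T3, T))).
Decompose map/2: unit = unit,  list(map(list(int), S1)) = list(map(T3, T)).
Delete trivial equation unit = unit.
Decompose list/1: map(list(int), S1) = map(T3, T).
Decompose map/2: list(int) = T3,  S1 = T.
Bind T3 := list(int); substituting into the one remaining equation that mentions T3 gives: list(map(list(S), map(map(unit, list(T1)), list(list(int))))) = list(map(list(map(int, int)), map(C, B))).
Bind S1 := T; no other remaining equation mentions S1.
Decompose map/2: list(T1) = list(list(T1)),  list(list(map(int, bool))) = list(list(S2)).
Decompose list/1: T1 = list(T1).
Occurs check fails: T1 occurs in list(T1); the equation T1 = list(T1) has no finite solution.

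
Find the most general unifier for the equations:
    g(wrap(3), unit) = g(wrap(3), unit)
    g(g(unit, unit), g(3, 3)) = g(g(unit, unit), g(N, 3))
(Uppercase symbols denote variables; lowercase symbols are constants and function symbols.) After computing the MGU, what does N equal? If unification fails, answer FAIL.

3

Delete trivial equation g(wrap(3), unit) = g(wrap(3), unit).
Decompose g/2: g(unit, unit) = g(unit, unit),  g(3, 3) = g(N, 3).
Delete trivial equation g(unit, unit) = g(unit, unit).
Decompose g/2: 3 = N,  3 = 3.
Bind N := 3; no other remaining equation mentions N.
Delete trivial equation 3 = 3.
MGU = { N := 3 }, so N := 3.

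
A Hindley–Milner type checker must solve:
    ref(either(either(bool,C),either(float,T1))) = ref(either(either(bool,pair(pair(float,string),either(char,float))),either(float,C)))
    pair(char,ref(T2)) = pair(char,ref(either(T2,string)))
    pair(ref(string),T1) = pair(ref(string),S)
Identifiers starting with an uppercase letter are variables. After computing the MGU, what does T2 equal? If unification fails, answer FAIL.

FAIL

Decompose ref/1: either(either(bool,C),either(float,T1)) = either(either(bool,pair(pair(float,string),either(char,float))),either(float,C)).
Decompose either/2: either(bool,C) = either(bool,pair(pair(float,string),either(char,float))),  either(float,T1) = either(float,C).
Decompose either/2: bool = bool,  C = pair(pair(float,string),either(char,float)).
Delete trivial equation bool = bool.
Bind C := pair(pair(float,string),either(char,float)); substituting into the one remaining equation that mentions C gives: either(float,T1) = either(float,pair(pair(float,string),either(char,float))).
Decompose either/2: float = float,  T1 = pair(pair(float,string),either(char,float)).
Delete trivial equation float = float.
Bind T1 := pair(pair(float,string),either(char,float)); substituting into the one remaining equation that mentions T1 gives: pair(ref(string),pair(pair(float,string),either(char,float))) = pair(ref(string),S).
Decompose pair/2: char = char,  ref(T2) = ref(either(T2,string)).
Delete trivial equation char = char.
Decompose ref/1: T2 = either(T2,string).
Occurs check fails: T2 occurs in either(T2,string); the equation T2 = either(T2,string) has no finite solution.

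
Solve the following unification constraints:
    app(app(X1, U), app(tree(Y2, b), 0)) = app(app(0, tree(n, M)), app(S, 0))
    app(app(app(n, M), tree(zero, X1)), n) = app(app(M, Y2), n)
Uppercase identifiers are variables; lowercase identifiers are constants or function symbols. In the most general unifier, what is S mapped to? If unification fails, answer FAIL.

Decompose app/2: app(X1, U) = app(0, tree(n, M)),  app(tree(Y2, b), 0) = app(S, 0).
Decompose app/2: X1 = 0,  U = tree(n, M).
Bind X1 := 0; substituting into the one remaining equation that mentions X1 gives: app(app(app(n, M), tree(zero, 0)), n) = app(app(M, Y2), n).
Bind U := tree(n, M); no other remaining equation mentions U.
Decompose app/2: tree(Y2, b) = S,  0 = 0.
Bind S := tree(Y2, b); no other remaining equation mentions S.
Delete trivial equation 0 = 0.
Decompose app/2: app(app(n, M), tree(zero, 0)) = app(M, Y2),  n = n.
Decompose app/2: app(n, M) = M,  tree(zero, 0) = Y2.
Occurs check fails: M occurs in app(n, M); the equation M = app(n, M) has no finite solution.

FAIL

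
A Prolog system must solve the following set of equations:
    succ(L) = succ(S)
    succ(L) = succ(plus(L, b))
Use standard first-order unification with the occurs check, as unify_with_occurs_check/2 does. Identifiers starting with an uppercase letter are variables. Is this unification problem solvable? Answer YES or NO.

NO

Decompose succ/1: L = S.
Bind L := S; substituting into the remaining equation gives: succ(S) = succ(plus(S, b)).
Decompose succ/1: S = plus(S, b).
Occurs check fails: S occurs in plus(S, b); the equation S = plus(S, b) has no finite solution.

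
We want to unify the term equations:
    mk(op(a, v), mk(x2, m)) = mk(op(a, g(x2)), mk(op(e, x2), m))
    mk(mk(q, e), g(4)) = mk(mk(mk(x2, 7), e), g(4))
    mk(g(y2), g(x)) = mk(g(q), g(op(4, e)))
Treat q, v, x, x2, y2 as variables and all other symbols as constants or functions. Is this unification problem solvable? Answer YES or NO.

NO

Decompose mk/2: op(a, v) = op(a, g(x2)),  mk(x2, m) = mk(op(e, x2), m).
Decompose op/2: a = a,  v = g(x2).
Delete trivial equation a = a.
Bind v := g(x2); no other remaining equation mentions v.
Decompose mk/2: x2 = op(e, x2),  m = m.
Occurs check fails: x2 occurs in op(e, x2); the equation x2 = op(e, x2) has no finite solution.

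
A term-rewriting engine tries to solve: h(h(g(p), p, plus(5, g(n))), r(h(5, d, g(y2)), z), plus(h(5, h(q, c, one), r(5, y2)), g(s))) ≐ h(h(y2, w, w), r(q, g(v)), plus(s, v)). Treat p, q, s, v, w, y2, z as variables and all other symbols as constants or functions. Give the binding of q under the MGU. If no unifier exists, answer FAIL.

Decompose h/3: h(g(p), p, plus(5, g(n))) ≐ h(y2, w, w),  r(h(5, d, g(y2)), z) ≐ r(q, g(v)),  plus(h(5, h(q, c, one), r(5, y2)), g(s)) ≐ plus(s, v).
Decompose h/3: g(p) ≐ y2,  p ≐ w,  plus(5, g(n)) ≐ w.
Bind y2 := g(p); substituting into the 2 remaining equations that mention y2 gives: r(h(5, d, g(g(p))), z) ≐ r(q, g(v)),  plus(h(5, h(q, c, one), r(5, g(p))), g(s)) ≐ plus(s, v).
Bind p := w; substituting into the 2 remaining equations that mention p gives: r(h(5, d, g(g(w))), z) ≐ r(q, g(v)),  plus(h(5, h(q, c, one), r(5, g(w))), g(s)) ≐ plus(s, v). Substituting into the earlier binding gives y2 := g(w).
Bind w := plus(5, g(n)); substituting into the remaining equations gives: r(h(5, d, g(g(plus(5, g(n))))), z) ≐ r(q, g(v)),  plus(h(5, h(q, c, one), r(5, g(plus(5, g(n))))), g(s)) ≐ plus(s, v). Substituting into the earlier bindings gives y2 := g(plus(5, g(n))), p := plus(5, g(n)).
Decompose r/2: h(5, d, g(g(plus(5, g(n))))) ≐ q,  z ≐ g(v).
Bind q := h(5, d, g(g(plus(5, g(n))))); substituting into the one remaining equation that mentions q gives: plus(h(5, h(h(5, d, g(g(plus(5, g(n))))), c, one), r(5, g(plus(5, g(n))))), g(s)) ≐ plus(s, v).
Bind z := g(v); no other remaining equation mentions z.
Decompose plus/2: h(5, h(h(5, d, g(g(plus(5, g(n))))), c, one), r(5, g(plus(5, g(n))))) ≐ s,  g(s) ≐ v.
Bind s := h(5, h(h(5, d, g(g(plus(5, g(n))))), c, one), r(5, g(plus(5, g(n))))); substituting into the remaining equation gives: g(h(5, h(h(5, d, g(g(plus(5, g(n))))), c, one), r(5, g(plus(5, g(n)))))) ≐ v.
Bind v := g(h(5, h(h(5, d, g(g(plus(5, g(n))))), c, one), r(5, g(plus(5, g(n)))))). Substituting into the earlier binding gives z := g(g(h(5, h(h(5, d, g(g(plus(5, g(n))))), c, one), r(5, g(plus(5, g(n))))))).
MGU = { y2 ↦ g(plus(5, g(n))), p ↦ plus(5, g(n)), w ↦ plus(5, g(n)), q ↦ h(5, d, g(g(plus(5, g(n))))), z ↦ g(g(h(5, h(h(5, d, g(g(plus(5, g(n))))), c, one), r(5, g(plus(5, g(n))))))), s ↦ h(5, h(h(5, d, g(g(plus(5, g(n))))), c, one), r(5, g(plus(5, g(n))))), v ↦ g(h(5, h(h(5, d, g(g(plus(5, g(n))))), c, one), r(5, g(plus(5, g(n)))))) }, so q ↦ h(5, d, g(g(plus(5, g(n))))).

h(5, d, g(g(plus(5, g(n)))))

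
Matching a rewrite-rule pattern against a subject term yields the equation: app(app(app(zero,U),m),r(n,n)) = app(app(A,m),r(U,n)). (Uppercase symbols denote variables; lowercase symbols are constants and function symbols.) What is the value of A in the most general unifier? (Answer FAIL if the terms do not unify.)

Decompose app/2: app(app(zero,U),m) = app(A,m),  r(n,n) = r(U,n).
Decompose app/2: app(zero,U) = A,  m = m.
Bind A := app(zero,U); no other remaining equation mentions A.
Delete trivial equation m = m.
Decompose r/2: n = U,  n = n.
Bind U := n; no other remaining equation mentions U. Substituting into the earlier binding gives A := app(zero,n).
Delete trivial equation n = n.
MGU = { A -> app(zero,n), U -> n }, so A -> app(zero,n).

app(zero,n)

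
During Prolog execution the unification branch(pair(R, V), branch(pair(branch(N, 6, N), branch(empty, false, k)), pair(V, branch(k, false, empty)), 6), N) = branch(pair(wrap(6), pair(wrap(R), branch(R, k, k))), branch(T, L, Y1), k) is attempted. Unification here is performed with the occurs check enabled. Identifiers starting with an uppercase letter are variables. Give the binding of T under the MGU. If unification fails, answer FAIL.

pair(branch(k, 6, k), branch(empty, false, k))

Decompose branch/3: pair(R, V) = pair(wrap(6), pair(wrap(R), branch(R, k, k))),  branch(pair(branch(N, 6, N), branch(empty, false, k)), pair(V, branch(k, false, empty)), 6) = branch(T, L, Y1),  N = k.
Decompose pair/2: R = wrap(6),  V = pair(wrap(R), branch(R, k, k)).
Bind R := wrap(6); substituting into the one remaining equation that mentions R gives: V = pair(wrap(wrap(6)), branch(wrap(6), k, k)).
Bind V := pair(wrap(wrap(6)), branch(wrap(6), k, k)); substituting into the one remaining equation that mentions V gives: branch(pair(branch(N, 6, N), branch(empty, false, k)), pair(pair(wrap(wrap(6)), branch(wrap(6), k, k)), branch(k, false, empty)), 6) = branch(T, L, Y1).
Decompose branch/3: pair(branch(N, 6, N), branch(empty, false, k)) = T,  pair(pair(wrap(wrap(6)), branch(wrap(6), k, k)), branch(k, false, empty)) = L,  6 = Y1.
Bind T := pair(branch(N, 6, N), branch(empty, false, k)); no other remaining equation mentions T.
Bind L := pair(pair(wrap(wrap(6)), branch(wrap(6), k, k)), branch(k, false, empty)); no other remaining equation mentions L.
Bind Y1 := 6; no other remaining equation mentions Y1.
Bind N := k. Substituting into the earlier binding gives T := pair(branch(k, 6, k), branch(empty, false, k)).
MGU = { R -> wrap(6), V -> pair(wrap(wrap(6)), branch(wrap(6), k, k)), T -> pair(branch(k, 6, k), branch(empty, false, k)), L -> pair(pair(wrap(wrap(6)), branch(wrap(6), k, k)), branch(k, false, empty)), Y1 -> 6, N -> k }, so T -> pair(branch(k, 6, k), branch(empty, false, k)).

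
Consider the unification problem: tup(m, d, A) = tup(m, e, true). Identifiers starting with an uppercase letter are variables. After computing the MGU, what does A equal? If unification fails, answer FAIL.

Decompose tup/3: m = m,  d = e,  A = true.
Delete trivial equation m = m.
Clash: constants d and e differ; no unifier exists.

FAIL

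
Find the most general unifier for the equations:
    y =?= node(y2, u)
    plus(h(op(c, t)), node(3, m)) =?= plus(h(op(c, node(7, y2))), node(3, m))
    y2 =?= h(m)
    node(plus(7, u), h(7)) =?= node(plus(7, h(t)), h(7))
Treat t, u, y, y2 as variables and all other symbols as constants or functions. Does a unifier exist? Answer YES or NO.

Bind y := node(y2, u); no other remaining equation mentions y.
Decompose plus/2: h(op(c, t)) =?= h(op(c, node(7, y2))),  node(3, m) =?= node(3, m).
Decompose h/1: op(c, t) =?= op(c, node(7, y2)).
Decompose op/2: c =?= c,  t =?= node(7, y2).
Delete trivial equation c =?= c.
Bind t := node(7, y2); substituting into the one remaining equation that mentions t gives: node(plus(7, u), h(7)) =?= node(plus(7, h(node(7, y2))), h(7)).
Delete trivial equation node(3, m) =?= node(3, m).
Bind y2 := h(m); substituting into the remaining equation gives: node(plus(7, u), h(7)) =?= node(plus(7, h(node(7, h(m)))), h(7)). Substituting into the earlier bindings gives y := node(h(m), u), t := node(7, h(m)).
Decompose node/2: plus(7, u) =?= plus(7, h(node(7, h(m)))),  h(7) =?= h(7).
Decompose plus/2: 7 =?= 7,  u =?= h(node(7, h(m))).
Delete trivial equation 7 =?= 7.
Bind u := h(node(7, h(m))); no other remaining equation mentions u. Substituting into the earlier binding gives y := node(h(m), h(node(7, h(m)))).
Delete trivial equation h(7) =?= h(7).
No equations remain and no clash or occurs-check failure arose, so a unifier exists.

YES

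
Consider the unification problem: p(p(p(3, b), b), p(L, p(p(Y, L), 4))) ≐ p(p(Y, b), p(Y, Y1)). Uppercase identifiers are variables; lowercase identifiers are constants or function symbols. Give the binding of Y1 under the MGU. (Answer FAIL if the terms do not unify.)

p(p(p(3, b), p(3, b)), 4)

Decompose p/2: p(p(3, b), b) ≐ p(Y, b),  p(L, p(p(Y, L), 4)) ≐ p(Y, Y1).
Decompose p/2: p(3, b) ≐ Y,  b ≐ b.
Bind Y := p(3, b); substituting into the one remaining equation that mentions Y gives: p(L, p(p(p(3, b), L), 4)) ≐ p(p(3, b), Y1).
Delete trivial equation b ≐ b.
Decompose p/2: L ≐ p(3, b),  p(p(p(3, b), L), 4) ≐ Y1.
Bind L := p(3, b); substituting into the remaining equation gives: p(p(p(3, b), p(3, b)), 4) ≐ Y1.
Bind Y1 := p(p(p(3, b), p(3, b)), 4).
MGU = { Y -> p(3, b), L -> p(3, b), Y1 -> p(p(p(3, b), p(3, b)), 4) }, so Y1 -> p(p(p(3, b), p(3, b)), 4).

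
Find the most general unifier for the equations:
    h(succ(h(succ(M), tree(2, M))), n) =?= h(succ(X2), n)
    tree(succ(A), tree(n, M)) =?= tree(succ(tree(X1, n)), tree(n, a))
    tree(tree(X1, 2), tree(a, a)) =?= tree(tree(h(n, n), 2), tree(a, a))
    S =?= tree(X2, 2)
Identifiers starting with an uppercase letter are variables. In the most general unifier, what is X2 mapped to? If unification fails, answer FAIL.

h(succ(a), tree(2, a))

Decompose h/2: succ(h(succ(M), tree(2, M))) =?= succ(X2),  n =?= n.
Decompose succ/1: h(succ(M), tree(2, M)) =?= X2.
Bind X2 := h(succ(M), tree(2, M)); substituting into the one remaining equation that mentions X2 gives: S =?= tree(h(succ(M), tree(2, M)), 2).
Delete trivial equation n =?= n.
Decompose tree/2: succ(A) =?= succ(tree(X1, n)),  tree(n, M) =?= tree(n, a).
Decompose succ/1: A =?= tree(X1, n).
Bind A := tree(X1, n); no other remaining equation mentions A.
Decompose tree/2: n =?= n,  M =?= a.
Delete trivial equation n =?= n.
Bind M := a; substituting into the one remaining equation that mentions M gives: S =?= tree(h(succ(a), tree(2, a)), 2). Substituting into the earlier binding gives X2 := h(succ(a), tree(2, a)).
Decompose tree/2: tree(X1, 2) =?= tree(h(n, n), 2),  tree(a, a) =?= tree(a, a).
Decompose tree/2: X1 =?= h(n, n),  2 =?= 2.
Bind X1 := h(n, n); no other remaining equation mentions X1. Substituting into the earlier binding gives A := tree(h(n, n), n).
Delete trivial equation 2 =?= 2.
Delete trivial equation tree(a, a) =?= tree(a, a).
Bind S := tree(h(succ(a), tree(2, a)), 2).
MGU = { X2 -> h(succ(a), tree(2, a)), A -> tree(h(n, n), n), M -> a, X1 -> h(n, n), S -> tree(h(succ(a), tree(2, a)), 2) }, so X2 -> h(succ(a), tree(2, a)).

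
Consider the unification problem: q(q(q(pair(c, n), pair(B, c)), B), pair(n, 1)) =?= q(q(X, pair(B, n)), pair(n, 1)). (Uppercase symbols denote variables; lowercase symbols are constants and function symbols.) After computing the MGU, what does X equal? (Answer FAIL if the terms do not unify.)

FAIL

Decompose q/2: q(q(pair(c, n), pair(B, c)), B) =?= q(X, pair(B, n)),  pair(n, 1) =?= pair(n, 1).
Decompose q/2: q(pair(c, n), pair(B, c)) =?= X,  B =?= pair(B, n).
Bind X := q(pair(c, n), pair(B, c)); no other remaining equation mentions X.
Occurs check fails: B occurs in pair(B, n); the equation B =?= pair(B, n) has no finite solution.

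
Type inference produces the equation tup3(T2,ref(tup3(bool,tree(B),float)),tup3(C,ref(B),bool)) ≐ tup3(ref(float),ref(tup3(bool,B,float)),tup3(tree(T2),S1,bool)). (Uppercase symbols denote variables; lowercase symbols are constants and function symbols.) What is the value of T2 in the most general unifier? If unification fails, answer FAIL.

Decompose tup3/3: T2 ≐ ref(float),  ref(tup3(bool,tree(B),float)) ≐ ref(tup3(bool,B,float)),  tup3(C,ref(B),bool) ≐ tup3(tree(T2),S1,bool).
Bind T2 := ref(float); substituting into the one remaining equation that mentions T2 gives: tup3(C,ref(B),bool) ≐ tup3(tree(ref(float)),S1,bool).
Decompose ref/1: tup3(bool,tree(B),float) ≐ tup3(bool,B,float).
Decompose tup3/3: bool ≐ bool,  tree(B) ≐ B,  float ≐ float.
Delete trivial equation bool ≐ bool.
Occurs check fails: B occurs in tree(B); the equation B ≐ tree(B) has no finite solution.

FAIL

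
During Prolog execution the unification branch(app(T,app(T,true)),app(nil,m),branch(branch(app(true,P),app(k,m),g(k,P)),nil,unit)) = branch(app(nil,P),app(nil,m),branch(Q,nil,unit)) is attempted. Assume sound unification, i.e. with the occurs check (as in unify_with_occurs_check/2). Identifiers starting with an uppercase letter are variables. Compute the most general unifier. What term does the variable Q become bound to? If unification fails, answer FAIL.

Decompose branch/3: app(T,app(T,true)) = app(nil,P),  app(nil,m) = app(nil,m),  branch(branch(app(true,P),app(k,m),g(k,P)),nil,unit) = branch(Q,nil,unit).
Decompose app/2: T = nil,  app(T,true) = P.
Bind T := nil; substituting into the one remaining equation that mentions T gives: app(nil,true) = P.
Bind P := app(nil,true); substituting into the one remaining equation that mentions P gives: branch(branch(app(true,app(nil,true)),app(k,m),g(k,app(nil,true))),nil,unit) = branch(Q,nil,unit).
Delete trivial equation app(nil,m) = app(nil,m).
Decompose branch/3: branch(app(true,app(nil,true)),app(k,m),g(k,app(nil,true))) = Q,  nil = nil,  unit = unit.
Bind Q := branch(app(true,app(nil,true)),app(k,m),g(k,app(nil,true))); no other remaining equation mentions Q.
Delete trivial equation nil = nil.
Delete trivial equation unit = unit.
MGU = { T = nil, P = app(nil,true), Q = branch(app(true,app(nil,true)),app(k,m),g(k,app(nil,true))) }, so Q = branch(app(true,app(nil,true)),app(k,m),g(k,app(nil,true))).

branch(app(true,app(nil,true)),app(k,m),g(k,app(nil,true)))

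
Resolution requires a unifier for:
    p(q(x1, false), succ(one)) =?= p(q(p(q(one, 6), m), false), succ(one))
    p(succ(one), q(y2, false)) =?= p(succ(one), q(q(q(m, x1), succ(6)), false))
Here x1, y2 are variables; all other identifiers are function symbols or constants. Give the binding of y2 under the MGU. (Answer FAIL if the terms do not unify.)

Decompose p/2: q(x1, false) =?= q(p(q(one, 6), m), false),  succ(one) =?= succ(one).
Decompose q/2: x1 =?= p(q(one, 6), m),  false =?= false.
Bind x1 := p(q(one, 6), m); substituting into the one remaining equation that mentions x1 gives: p(succ(one), q(y2, false)) =?= p(succ(one), q(q(q(m, p(q(one, 6), m)), succ(6)), false)).
Delete trivial equation false =?= false.
Delete trivial equation succ(one) =?= succ(one).
Decompose p/2: succ(one) =?= succ(one),  q(y2, false) =?= q(q(q(m, p(q(one, 6), m)), succ(6)), false).
Delete trivial equation succ(one) =?= succ(one).
Decompose q/2: y2 =?= q(q(m, p(q(one, 6), m)), succ(6)),  false =?= false.
Bind y2 := q(q(m, p(q(one, 6), m)), succ(6)); no other remaining equation mentions y2.
Delete trivial equation false =?= false.
MGU = { x1 := p(q(one, 6), m), y2 := q(q(m, p(q(one, 6), m)), succ(6)) }, so y2 := q(q(m, p(q(one, 6), m)), succ(6)).

q(q(m, p(q(one, 6), m)), succ(6))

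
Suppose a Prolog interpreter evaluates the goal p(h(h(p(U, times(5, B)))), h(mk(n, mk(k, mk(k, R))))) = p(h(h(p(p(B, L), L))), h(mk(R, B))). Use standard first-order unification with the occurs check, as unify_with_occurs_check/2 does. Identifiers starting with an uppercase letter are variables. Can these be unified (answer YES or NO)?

YES

Decompose p/2: h(h(p(U, times(5, B)))) = h(h(p(p(B, L), L))),  h(mk(n, mk(k, mk(k, R)))) = h(mk(R, B)).
Decompose h/1: h(p(U, times(5, B))) = h(p(p(B, L), L)).
Decompose h/1: p(U, times(5, B)) = p(p(B, L), L).
Decompose p/2: U = p(B, L),  times(5, B) = L.
Bind U := p(B, L); no other remaining equation mentions U.
Bind L := times(5, B); no other remaining equation mentions L. Substituting into the earlier binding gives U := p(B, times(5, B)).
Decompose h/1: mk(n, mk(k, mk(k, R))) = mk(R, B).
Decompose mk/2: n = R,  mk(k, mk(k, R)) = B.
Bind R := n; substituting into the remaining equation gives: mk(k, mk(k, n)) = B.
Bind B := mk(k, mk(k, n)). Substituting into the earlier bindings gives U := p(mk(k, mk(k, n)), times(5, mk(k, mk(k, n)))), L := times(5, mk(k, mk(k, n))).
No equations remain and no clash or occurs-check failure arose, so a unifier exists.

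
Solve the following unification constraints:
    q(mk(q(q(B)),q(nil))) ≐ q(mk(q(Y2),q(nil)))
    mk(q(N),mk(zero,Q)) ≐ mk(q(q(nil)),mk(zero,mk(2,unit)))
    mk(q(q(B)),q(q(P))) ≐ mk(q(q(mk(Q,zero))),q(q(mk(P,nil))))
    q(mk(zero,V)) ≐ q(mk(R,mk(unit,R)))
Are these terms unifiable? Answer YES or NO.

NO

Decompose q/1: mk(q(q(B)),q(nil)) ≐ mk(q(Y2),q(nil)).
Decompose mk/2: q(q(B)) ≐ q(Y2),  q(nil) ≐ q(nil).
Decompose q/1: q(B) ≐ Y2.
Bind Y2 := q(B); no other remaining equation mentions Y2.
Delete trivial equation q(nil) ≐ q(nil).
Decompose mk/2: q(N) ≐ q(q(nil)),  mk(zero,Q) ≐ mk(zero,mk(2,unit)).
Decompose q/1: N ≐ q(nil).
Bind N := q(nil); no other remaining equation mentions N.
Decompose mk/2: zero ≐ zero,  Q ≐ mk(2,unit).
Delete trivial equation zero ≐ zero.
Bind Q := mk(2,unit); substituting into the one remaining equation that mentions Q gives: mk(q(q(B)),q(q(P))) ≐ mk(q(q(mk(mk(2,unit),zero))),q(q(mk(P,nil)))).
Decompose mk/2: q(q(B)) ≐ q(q(mk(mk(2,unit),zero))),  q(q(P)) ≐ q(q(mk(P,nil))).
Decompose q/1: q(B) ≐ q(mk(mk(2,unit),zero)).
Decompose q/1: B ≐ mk(mk(2,unit),zero).
Bind B := mk(mk(2,unit),zero); no other remaining equation mentions B. Substituting into the earlier binding gives Y2 := q(mk(mk(2,unit),zero)).
Decompose q/1: q(P) ≐ q(mk(P,nil)).
Decompose q/1: P ≐ mk(P,nil).
Occurs check fails: P occurs in mk(P,nil); the equation P ≐ mk(P,nil) has no finite solution.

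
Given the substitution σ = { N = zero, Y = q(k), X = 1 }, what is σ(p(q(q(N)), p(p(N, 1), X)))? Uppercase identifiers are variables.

p(q(q(zero)), p(p(zero, 1), 1))

Replace each occurrence of N with zero.
Replace each occurrence of X with 1.
Result: p(q(q(zero)), p(p(zero, 1), 1)).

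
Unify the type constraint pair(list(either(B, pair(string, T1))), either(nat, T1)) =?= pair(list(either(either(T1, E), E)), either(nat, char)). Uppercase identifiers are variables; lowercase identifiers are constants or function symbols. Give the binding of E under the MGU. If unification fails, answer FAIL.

pair(string, char)

Decompose pair/2: list(either(B, pair(string, T1))) =?= list(either(either(T1, E), E)),  either(nat, T1) =?= either(nat, char).
Decompose list/1: either(B, pair(string, T1)) =?= either(either(T1, E), E).
Decompose either/2: B =?= either(T1, E),  pair(string, T1) =?= E.
Bind B := either(T1, E); no other remaining equation mentions B.
Bind E := pair(string, T1); no other remaining equation mentions E. Substituting into the earlier binding gives B := either(T1, pair(string, T1)).
Decompose either/2: nat =?= nat,  T1 =?= char.
Delete trivial equation nat =?= nat.
Bind T1 := char. Substituting into the earlier bindings gives B := either(char, pair(string, char)), E := pair(string, char).
MGU = { B -> either(char, pair(string, char)), E -> pair(string, char), T1 -> char }, so E -> pair(string, char).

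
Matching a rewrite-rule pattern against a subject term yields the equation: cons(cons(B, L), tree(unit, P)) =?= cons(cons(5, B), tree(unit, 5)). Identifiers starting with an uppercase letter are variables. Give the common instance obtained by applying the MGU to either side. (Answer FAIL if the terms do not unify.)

cons(cons(5, 5), tree(unit, 5))

Decompose cons/2: cons(B, L) =?= cons(5, B),  tree(unit, P) =?= tree(unit, 5).
Decompose cons/2: B =?= 5,  L =?= B.
Bind B := 5; substituting into the one remaining equation that mentions B gives: L =?= 5.
Bind L := 5; no other remaining equation mentions L.
Decompose tree/2: unit =?= unit,  P =?= 5.
Delete trivial equation unit =?= unit.
Bind P := 5.
Applying the MGU to either side gives cons(cons(5, 5), tree(unit, 5)).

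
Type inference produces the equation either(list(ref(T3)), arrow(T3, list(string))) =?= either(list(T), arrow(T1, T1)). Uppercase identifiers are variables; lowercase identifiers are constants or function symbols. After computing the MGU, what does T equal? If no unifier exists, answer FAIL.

ref(list(string))

Decompose either/2: list(ref(T3)) =?= list(T),  arrow(T3, list(string)) =?= arrow(T1, T1).
Decompose list/1: ref(T3) =?= T.
Bind T := ref(T3); no other remaining equation mentions T.
Decompose arrow/2: T3 =?= T1,  list(string) =?= T1.
Bind T3 := T1; no other remaining equation mentions T3. Substituting into the earlier binding gives T := ref(T1).
Bind T1 := list(string). Substituting into the earlier bindings gives T := ref(list(string)), T3 := list(string).
MGU = { T -> ref(list(string)), T3 -> list(string), T1 -> list(string) }, so T -> ref(list(string)).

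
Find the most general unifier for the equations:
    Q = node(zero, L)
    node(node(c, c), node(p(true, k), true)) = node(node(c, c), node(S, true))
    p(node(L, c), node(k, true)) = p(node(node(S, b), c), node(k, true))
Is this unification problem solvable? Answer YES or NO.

Bind Q := node(zero, L); no other remaining equation mentions Q.
Decompose node/2: node(c, c) = node(c, c),  node(p(true, k), true) = node(S, true).
Delete trivial equation node(c, c) = node(c, c).
Decompose node/2: p(true, k) = S,  true = true.
Bind S := p(true, k); substituting into the one remaining equation that mentions S gives: p(node(L, c), node(k, true)) = p(node(node(p(true, k), b), c), node(k, true)).
Delete trivial equation true = true.
Decompose p/2: node(L, c) = node(node(p(true, k), b), c),  node(k, true) = node(k, true).
Decompose node/2: L = node(p(true, k), b),  c = c.
Bind L := node(p(true, k), b); no other remaining equation mentions L. Substituting into the earlier binding gives Q := node(zero, node(p(true, k), b)).
Delete trivial equation c = c.
Delete trivial equation node(k, true) = node(k, true).
No equations remain and no clash or occurs-check failure arose, so a unifier exists.

YES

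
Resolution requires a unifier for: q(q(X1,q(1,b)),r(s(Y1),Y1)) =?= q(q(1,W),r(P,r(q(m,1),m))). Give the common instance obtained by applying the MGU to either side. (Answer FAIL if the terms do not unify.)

q(q(1,q(1,b)),r(s(r(q(m,1),m)),r(q(m,1),m)))

Decompose q/2: q(X1,q(1,b)) =?= q(1,W),  r(s(Y1),Y1) =?= r(P,r(q(m,1),m)).
Decompose q/2: X1 =?= 1,  q(1,b) =?= W.
Bind X1 := 1; no other remaining equation mentions X1.
Bind W := q(1,b); no other remaining equation mentions W.
Decompose r/2: s(Y1) =?= P,  Y1 =?= r(q(m,1),m).
Bind P := s(Y1); no other remaining equation mentions P.
Bind Y1 := r(q(m,1),m). Substituting into the earlier binding gives P := s(r(q(m,1),m)).
Applying the MGU to either side gives q(q(1,q(1,b)),r(s(r(q(m,1),m)),r(q(m,1),m))).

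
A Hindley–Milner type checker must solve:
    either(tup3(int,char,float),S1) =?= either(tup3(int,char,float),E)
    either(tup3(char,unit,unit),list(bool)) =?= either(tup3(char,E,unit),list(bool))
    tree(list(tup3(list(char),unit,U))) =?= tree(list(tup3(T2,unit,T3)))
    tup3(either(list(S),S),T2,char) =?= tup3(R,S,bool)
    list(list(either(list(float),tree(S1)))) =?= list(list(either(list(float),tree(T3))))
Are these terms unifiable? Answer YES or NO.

Decompose either/2: tup3(int,char,float) =?= tup3(int,char,float),  S1 =?= E.
Delete trivial equation tup3(int,char,float) =?= tup3(int,char,float).
Bind S1 := E; substituting into the one remaining equation that mentions S1 gives: list(list(either(list(float),tree(E)))) =?= list(list(either(list(float),tree(T3)))).
Decompose either/2: tup3(char,unit,unit) =?= tup3(char,E,unit),  list(bool) =?= list(bool).
Decompose tup3/3: char =?= char,  unit =?= E,  unit =?= unit.
Delete trivial equation char =?= char.
Bind E := unit; substituting into the one remaining equation that mentions E gives: list(list(either(list(float),tree(unit)))) =?= list(list(either(list(float),tree(T3)))). Substituting into the earlier binding gives S1 := unit.
Delete trivial equation unit =?= unit.
Delete trivial equation list(bool) =?= list(bool).
Decompose tree/1: list(tup3(list(char),unit,U)) =?= list(tup3(T2,unit,T3)).
Decompose list/1: tup3(list(char),unit,U) =?= tup3(T2,unit,T3).
Decompose tup3/3: list(char) =?= T2,  unit =?= unit,  U =?= T3.
Bind T2 := list(char); substituting into the one remaining equation that mentions T2 gives: tup3(either(list(S),S),list(char),char) =?= tup3(R,S,bool).
Delete trivial equation unit =?= unit.
Bind U := T3; no other remaining equation mentions U.
Decompose tup3/3: either(list(S),S) =?= R,  list(char) =?= S,  char =?= bool.
Bind R := either(list(S),S); no other remaining equation mentions R.
Bind S := list(char); no other remaining equation mentions S. Substituting into the earlier binding gives R := either(list(list(char)),list(char)).
Clash: constants char and bool differ; no unifier exists.

NO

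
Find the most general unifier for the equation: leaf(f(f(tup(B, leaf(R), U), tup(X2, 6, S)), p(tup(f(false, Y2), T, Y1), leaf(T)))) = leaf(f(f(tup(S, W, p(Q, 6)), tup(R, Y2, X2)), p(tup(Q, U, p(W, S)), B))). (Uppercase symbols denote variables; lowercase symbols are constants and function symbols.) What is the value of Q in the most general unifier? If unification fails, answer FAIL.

Decompose leaf/1: f(f(tup(B, leaf(R), U), tup(X2, 6, S)), p(tup(f(false, Y2), T, Y1), leaf(T))) = f(f(tup(S, W, p(Q, 6)), tup(R, Y2, X2)), p(tup(Q, U, p(W, S)), B)).
Decompose f/2: f(tup(B, leaf(R), U), tup(X2, 6, S)) = f(tup(S, W, p(Q, 6)), tup(R, Y2, X2)),  p(tup(f(false, Y2), T, Y1), leaf(T)) = p(tup(Q, U, p(W, S)), B).
Decompose f/2: tup(B, leaf(R), U) = tup(S, W, p(Q, 6)),  tup(X2, 6, S) = tup(R, Y2, X2).
Decompose tup/3: B = S,  leaf(R) = W,  U = p(Q, 6).
Bind B := S; substituting into the one remaining equation that mentions B gives: p(tup(f(false, Y2), T, Y1), leaf(T)) = p(tup(Q, U, p(W, S)), S).
Bind W := leaf(R); substituting into the one remaining equation that mentions W gives: p(tup(f(false, Y2), T, Y1), leaf(T)) = p(tup(Q, U, p(leaf(R), S)), S).
Bind U := p(Q, 6); substituting into the one remaining equation that mentions U gives: p(tup(f(false, Y2), T, Y1), leaf(T)) = p(tup(Q, p(Q, 6), p(leaf(R), S)), S).
Decompose tup/3: X2 = R,  6 = Y2,  S = X2.
Bind X2 := R; substituting into the one remaining equation that mentions X2 gives: S = R.
Bind Y2 := 6; substituting into the one remaining equation that mentions Y2 gives: p(tup(f(false, 6), T, Y1), leaf(T)) = p(tup(Q, p(Q, 6), p(leaf(R), S)), S).
Bind S := R; substituting into the remaining equation gives: p(tup(f(false, 6), T, Y1), leaf(T)) = p(tup(Q, p(Q, 6), p(leaf(R), R)), R). Substituting into the earlier binding gives B := R.
Decompose p/2: tup(f(false, 6), T, Y1) = tup(Q, p(Q, 6), p(leaf(R), R)),  leaf(T) = R.
Decompose tup/3: f(false, 6) = Q,  T = p(Q, 6),  Y1 = p(leaf(R), R).
Bind Q := f(false, 6); substituting into the one remaining equation that mentions Q gives: T = p(f(false, 6), 6). Substituting into the earlier binding gives U := p(f(false, 6), 6).
Bind T := p(f(false, 6), 6); substituting into the one remaining equation that mentions T gives: leaf(p(f(false, 6), 6)) = R.
Bind Y1 := p(leaf(R), R); no other remaining equation mentions Y1.
Bind R := leaf(p(f(false, 6), 6)). Substituting into the earlier bindings gives B := leaf(p(f(false, 6), 6)), W := leaf(leaf(p(f(false, 6), 6))), X2 := leaf(p(f(false, 6), 6)), S := leaf(p(f(false, 6), 6)), Y1 := p(leaf(leaf(p(f(false, 6), 6))), leaf(p(f(false, 6), 6))).
MGU = { B ↦ leaf(p(f(false, 6), 6)), W ↦ leaf(leaf(p(f(false, 6), 6))), U ↦ p(f(false, 6), 6), X2 ↦ leaf(p(f(false, 6), 6)), Y2 ↦ 6, S ↦ leaf(p(f(false, 6), 6)), Q ↦ f(false, 6), T ↦ p(f(false, 6), 6), Y1 ↦ p(leaf(leaf(p(f(false, 6), 6))), leaf(p(f(false, 6), 6))), R ↦ leaf(p(f(false, 6), 6)) }, so Q ↦ f(false, 6).

f(false, 6)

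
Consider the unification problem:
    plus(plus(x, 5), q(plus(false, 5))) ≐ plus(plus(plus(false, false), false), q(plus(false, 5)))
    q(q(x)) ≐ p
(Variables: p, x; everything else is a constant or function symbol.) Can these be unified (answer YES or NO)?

NO

Decompose plus/2: plus(x, 5) ≐ plus(plus(false, false), false),  q(plus(false, 5)) ≐ q(plus(false, 5)).
Decompose plus/2: x ≐ plus(false, false),  5 ≐ false.
Bind x := plus(false, false); substituting into the one remaining equation that mentions x gives: q(q(plus(false, false))) ≐ p.
Clash: constants 5 and false differ; no unifier exists.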